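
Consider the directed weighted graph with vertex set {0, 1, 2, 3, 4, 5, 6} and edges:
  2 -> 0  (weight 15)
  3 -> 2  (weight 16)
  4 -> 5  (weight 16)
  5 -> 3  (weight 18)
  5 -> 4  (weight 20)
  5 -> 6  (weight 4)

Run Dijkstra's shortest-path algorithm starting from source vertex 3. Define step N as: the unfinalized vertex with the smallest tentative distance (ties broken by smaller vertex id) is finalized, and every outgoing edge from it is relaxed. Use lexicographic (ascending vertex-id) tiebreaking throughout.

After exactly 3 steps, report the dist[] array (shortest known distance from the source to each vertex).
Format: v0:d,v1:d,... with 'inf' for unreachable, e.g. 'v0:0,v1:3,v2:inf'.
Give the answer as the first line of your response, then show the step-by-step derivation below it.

v0:31,v1:inf,v2:16,v3:0,v4:inf,v5:inf,v6:inf

step 1: dist = v0:inf,v1:inf,v2:16,v3:0,v4:inf,v5:inf,v6:inf
step 2: dist = v0:31,v1:inf,v2:16,v3:0,v4:inf,v5:inf,v6:inf
step 3: dist = v0:31,v1:inf,v2:16,v3:0,v4:inf,v5:inf,v6:inf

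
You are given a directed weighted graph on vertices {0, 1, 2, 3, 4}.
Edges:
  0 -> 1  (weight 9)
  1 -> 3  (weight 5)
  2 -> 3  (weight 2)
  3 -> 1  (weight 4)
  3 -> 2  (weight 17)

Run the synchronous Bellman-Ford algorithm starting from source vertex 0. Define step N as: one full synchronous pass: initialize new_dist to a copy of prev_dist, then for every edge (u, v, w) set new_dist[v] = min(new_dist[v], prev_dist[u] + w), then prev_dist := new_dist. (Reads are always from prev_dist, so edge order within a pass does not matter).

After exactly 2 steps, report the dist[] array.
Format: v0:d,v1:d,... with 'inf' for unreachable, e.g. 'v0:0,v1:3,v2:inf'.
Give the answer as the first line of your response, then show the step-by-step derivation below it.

v0:0,v1:9,v2:inf,v3:14,v4:inf

step 1: dist = v0:0,v1:9,v2:inf,v3:inf,v4:inf
step 2: dist = v0:0,v1:9,v2:inf,v3:14,v4:inf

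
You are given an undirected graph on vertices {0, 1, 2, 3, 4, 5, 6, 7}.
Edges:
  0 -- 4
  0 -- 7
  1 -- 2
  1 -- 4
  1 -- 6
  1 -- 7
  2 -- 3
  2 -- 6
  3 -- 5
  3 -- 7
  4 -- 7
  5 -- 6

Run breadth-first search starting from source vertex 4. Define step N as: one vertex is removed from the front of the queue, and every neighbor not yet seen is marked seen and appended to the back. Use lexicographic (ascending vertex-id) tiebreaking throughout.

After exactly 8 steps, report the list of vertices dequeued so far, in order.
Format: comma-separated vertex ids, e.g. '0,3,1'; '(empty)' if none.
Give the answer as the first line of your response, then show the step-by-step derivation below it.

4,0,1,7,2,6,3,5

step 1: dequeue 4; queue=[0,1,7]; order=4
step 2: dequeue 0; queue=[1,7]; order=4,0
step 3: dequeue 1; queue=[7,2,6]; order=4,0,1
step 4: dequeue 7; queue=[2,6,3]; order=4,0,1,7
step 5: dequeue 2; queue=[6,3]; order=4,0,1,7,2
step 6: dequeue 6; queue=[3,5]; order=4,0,1,7,2,6
step 7: dequeue 3; queue=[5]; order=4,0,1,7,2,6,3
step 8: dequeue 5; queue=[(empty)]; order=4,0,1,7,2,6,3,5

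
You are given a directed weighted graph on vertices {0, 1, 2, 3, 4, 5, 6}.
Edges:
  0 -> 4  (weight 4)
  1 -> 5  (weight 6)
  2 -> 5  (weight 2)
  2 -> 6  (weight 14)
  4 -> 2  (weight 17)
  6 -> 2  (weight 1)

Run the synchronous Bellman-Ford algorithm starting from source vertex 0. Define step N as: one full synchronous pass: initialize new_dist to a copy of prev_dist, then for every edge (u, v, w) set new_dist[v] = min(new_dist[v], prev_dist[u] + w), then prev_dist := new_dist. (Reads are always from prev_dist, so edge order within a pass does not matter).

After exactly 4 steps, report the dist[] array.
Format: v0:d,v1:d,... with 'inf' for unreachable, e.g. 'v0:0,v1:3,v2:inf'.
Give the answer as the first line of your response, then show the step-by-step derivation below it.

v0:0,v1:inf,v2:21,v3:inf,v4:4,v5:23,v6:35

step 1: dist = v0:0,v1:inf,v2:inf,v3:inf,v4:4,v5:inf,v6:inf
step 2: dist = v0:0,v1:inf,v2:21,v3:inf,v4:4,v5:inf,v6:inf
step 3: dist = v0:0,v1:inf,v2:21,v3:inf,v4:4,v5:23,v6:35
step 4: dist = v0:0,v1:inf,v2:21,v3:inf,v4:4,v5:23,v6:35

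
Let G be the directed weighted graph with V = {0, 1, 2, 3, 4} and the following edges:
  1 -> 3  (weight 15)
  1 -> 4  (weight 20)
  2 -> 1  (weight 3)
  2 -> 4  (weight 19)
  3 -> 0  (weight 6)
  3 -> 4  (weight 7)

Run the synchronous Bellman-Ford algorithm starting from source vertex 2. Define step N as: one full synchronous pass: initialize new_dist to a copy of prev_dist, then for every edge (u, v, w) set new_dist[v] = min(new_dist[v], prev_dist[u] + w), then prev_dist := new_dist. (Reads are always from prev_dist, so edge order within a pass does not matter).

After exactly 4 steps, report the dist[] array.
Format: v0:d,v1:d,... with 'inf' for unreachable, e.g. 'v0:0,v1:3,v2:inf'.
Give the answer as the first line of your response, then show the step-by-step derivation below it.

v0:24,v1:3,v2:0,v3:18,v4:19

step 1: dist = v0:inf,v1:3,v2:0,v3:inf,v4:19
step 2: dist = v0:inf,v1:3,v2:0,v3:18,v4:19
step 3: dist = v0:24,v1:3,v2:0,v3:18,v4:19
step 4: dist = v0:24,v1:3,v2:0,v3:18,v4:19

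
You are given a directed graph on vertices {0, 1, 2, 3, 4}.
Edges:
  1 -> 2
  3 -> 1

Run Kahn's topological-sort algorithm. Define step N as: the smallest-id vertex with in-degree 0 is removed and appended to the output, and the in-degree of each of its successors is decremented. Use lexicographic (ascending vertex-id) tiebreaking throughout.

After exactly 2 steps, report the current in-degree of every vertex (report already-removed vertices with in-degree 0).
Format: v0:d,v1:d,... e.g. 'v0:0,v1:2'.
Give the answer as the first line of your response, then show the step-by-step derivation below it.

v0:0,v1:0,v2:1,v3:0,v4:0

step 1: output 0; order=[0]; indeg=(0,1,1,0,0)
step 2: output 3; order=[0,3]; indeg=(0,0,1,0,0)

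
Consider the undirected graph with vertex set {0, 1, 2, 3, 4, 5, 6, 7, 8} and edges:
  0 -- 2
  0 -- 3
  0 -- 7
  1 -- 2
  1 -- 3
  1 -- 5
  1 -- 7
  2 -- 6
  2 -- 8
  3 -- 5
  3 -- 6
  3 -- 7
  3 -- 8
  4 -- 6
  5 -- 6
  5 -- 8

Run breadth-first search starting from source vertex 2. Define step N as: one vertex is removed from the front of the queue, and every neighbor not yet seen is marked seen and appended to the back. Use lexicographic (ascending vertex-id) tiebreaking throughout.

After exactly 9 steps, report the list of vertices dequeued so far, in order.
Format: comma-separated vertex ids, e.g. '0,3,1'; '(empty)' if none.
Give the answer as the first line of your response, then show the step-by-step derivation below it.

2,0,1,6,8,3,7,5,4

step 1: dequeue 2; queue=[0,1,6,8]; order=2
step 2: dequeue 0; queue=[1,6,8,3,7]; order=2,0
step 3: dequeue 1; queue=[6,8,3,7,5]; order=2,0,1
step 4: dequeue 6; queue=[8,3,7,5,4]; order=2,0,1,6
step 5: dequeue 8; queue=[3,7,5,4]; order=2,0,1,6,8
step 6: dequeue 3; queue=[7,5,4]; order=2,0,1,6,8,3
step 7: dequeue 7; queue=[5,4]; order=2,0,1,6,8,3,7
step 8: dequeue 5; queue=[4]; order=2,0,1,6,8,3,7,5
step 9: dequeue 4; queue=[(empty)]; order=2,0,1,6,8,3,7,5,4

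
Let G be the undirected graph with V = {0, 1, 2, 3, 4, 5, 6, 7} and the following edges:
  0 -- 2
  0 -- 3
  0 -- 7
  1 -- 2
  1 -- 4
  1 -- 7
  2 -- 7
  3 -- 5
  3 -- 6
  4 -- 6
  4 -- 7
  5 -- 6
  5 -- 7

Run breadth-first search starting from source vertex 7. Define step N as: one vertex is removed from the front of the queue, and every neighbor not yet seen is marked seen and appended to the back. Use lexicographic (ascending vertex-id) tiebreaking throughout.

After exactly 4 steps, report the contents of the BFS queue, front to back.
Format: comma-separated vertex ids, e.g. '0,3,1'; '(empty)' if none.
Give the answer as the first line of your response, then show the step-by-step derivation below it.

4,5,3

step 1: dequeue 7; queue=[0,1,2,4,5]; order=7
step 2: dequeue 0; queue=[1,2,4,5,3]; order=7,0
step 3: dequeue 1; queue=[2,4,5,3]; order=7,0,1
step 4: dequeue 2; queue=[4,5,3]; order=7,0,1,2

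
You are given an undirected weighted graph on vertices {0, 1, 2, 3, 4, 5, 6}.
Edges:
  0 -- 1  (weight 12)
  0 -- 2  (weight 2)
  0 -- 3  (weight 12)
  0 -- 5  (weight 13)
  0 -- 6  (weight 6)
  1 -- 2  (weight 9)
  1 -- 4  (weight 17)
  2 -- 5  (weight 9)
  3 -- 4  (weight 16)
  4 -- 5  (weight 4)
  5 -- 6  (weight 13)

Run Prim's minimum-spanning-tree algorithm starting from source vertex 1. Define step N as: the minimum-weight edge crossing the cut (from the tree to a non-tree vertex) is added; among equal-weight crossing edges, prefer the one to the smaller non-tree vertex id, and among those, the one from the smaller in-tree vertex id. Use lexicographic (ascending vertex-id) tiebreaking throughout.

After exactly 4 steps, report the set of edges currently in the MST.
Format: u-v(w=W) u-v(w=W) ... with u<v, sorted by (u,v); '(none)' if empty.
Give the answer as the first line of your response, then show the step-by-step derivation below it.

0-2(w=2) 0-6(w=6) 1-2(w=9) 2-5(w=9)

step 1: add edge 1-2 (w=9); MST = {1-2(w=9)}
step 2: add edge 0-2 (w=2); MST = {0-2(w=2) 1-2(w=9)}
step 3: add edge 0-6 (w=6); MST = {0-2(w=2) 0-6(w=6) 1-2(w=9)}
step 4: add edge 2-5 (w=9); MST = {0-2(w=2) 0-6(w=6) 1-2(w=9) 2-5(w=9)}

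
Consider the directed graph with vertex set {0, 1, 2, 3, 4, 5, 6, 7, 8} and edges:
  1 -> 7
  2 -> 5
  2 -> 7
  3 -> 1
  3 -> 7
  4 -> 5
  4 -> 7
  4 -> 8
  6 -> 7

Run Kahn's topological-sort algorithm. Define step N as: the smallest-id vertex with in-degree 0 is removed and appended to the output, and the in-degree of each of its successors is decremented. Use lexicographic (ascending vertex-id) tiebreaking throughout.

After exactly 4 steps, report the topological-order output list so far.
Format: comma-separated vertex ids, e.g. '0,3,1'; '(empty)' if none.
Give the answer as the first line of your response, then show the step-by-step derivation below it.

0,2,3,1

step 1: output 0; order=[0]; indeg=(0,1,0,0,0,2,0,5,1)
step 2: output 2; order=[0,2]; indeg=(0,1,0,0,0,1,0,4,1)
step 3: output 3; order=[0,2,3]; indeg=(0,0,0,0,0,1,0,3,1)
step 4: output 1; order=[0,2,3,1]; indeg=(0,0,0,0,0,1,0,2,1)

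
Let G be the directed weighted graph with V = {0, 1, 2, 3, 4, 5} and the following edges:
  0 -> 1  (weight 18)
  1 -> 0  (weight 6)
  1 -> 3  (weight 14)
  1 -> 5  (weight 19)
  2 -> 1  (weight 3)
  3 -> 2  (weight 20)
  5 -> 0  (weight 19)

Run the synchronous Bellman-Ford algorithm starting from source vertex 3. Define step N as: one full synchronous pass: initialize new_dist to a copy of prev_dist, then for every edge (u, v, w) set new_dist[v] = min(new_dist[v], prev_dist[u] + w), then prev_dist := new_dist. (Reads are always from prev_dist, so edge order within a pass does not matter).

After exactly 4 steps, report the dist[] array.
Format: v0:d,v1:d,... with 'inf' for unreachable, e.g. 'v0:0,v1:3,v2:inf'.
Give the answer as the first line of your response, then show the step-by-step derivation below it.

v0:29,v1:23,v2:20,v3:0,v4:inf,v5:42

step 1: dist = v0:inf,v1:inf,v2:20,v3:0,v4:inf,v5:inf
step 2: dist = v0:inf,v1:23,v2:20,v3:0,v4:inf,v5:inf
step 3: dist = v0:29,v1:23,v2:20,v3:0,v4:inf,v5:42
step 4: dist = v0:29,v1:23,v2:20,v3:0,v4:inf,v5:42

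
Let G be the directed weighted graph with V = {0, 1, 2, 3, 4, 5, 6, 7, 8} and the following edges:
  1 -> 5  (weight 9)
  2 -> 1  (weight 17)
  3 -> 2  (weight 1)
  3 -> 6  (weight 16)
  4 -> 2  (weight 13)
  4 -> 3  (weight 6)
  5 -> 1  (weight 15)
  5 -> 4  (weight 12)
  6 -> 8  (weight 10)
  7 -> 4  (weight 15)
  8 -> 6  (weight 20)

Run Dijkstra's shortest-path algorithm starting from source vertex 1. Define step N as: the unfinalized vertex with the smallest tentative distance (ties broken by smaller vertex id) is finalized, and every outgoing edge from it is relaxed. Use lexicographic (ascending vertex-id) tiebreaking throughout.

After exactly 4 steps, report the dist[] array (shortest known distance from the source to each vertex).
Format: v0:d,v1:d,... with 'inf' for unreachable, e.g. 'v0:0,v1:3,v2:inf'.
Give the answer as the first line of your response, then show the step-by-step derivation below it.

v0:inf,v1:0,v2:28,v3:27,v4:21,v5:9,v6:43,v7:inf,v8:inf

step 1: dist = v0:inf,v1:0,v2:inf,v3:inf,v4:inf,v5:9,v6:inf,v7:inf,v8:inf
step 2: dist = v0:inf,v1:0,v2:inf,v3:inf,v4:21,v5:9,v6:inf,v7:inf,v8:inf
step 3: dist = v0:inf,v1:0,v2:34,v3:27,v4:21,v5:9,v6:inf,v7:inf,v8:inf
step 4: dist = v0:inf,v1:0,v2:28,v3:27,v4:21,v5:9,v6:43,v7:inf,v8:inf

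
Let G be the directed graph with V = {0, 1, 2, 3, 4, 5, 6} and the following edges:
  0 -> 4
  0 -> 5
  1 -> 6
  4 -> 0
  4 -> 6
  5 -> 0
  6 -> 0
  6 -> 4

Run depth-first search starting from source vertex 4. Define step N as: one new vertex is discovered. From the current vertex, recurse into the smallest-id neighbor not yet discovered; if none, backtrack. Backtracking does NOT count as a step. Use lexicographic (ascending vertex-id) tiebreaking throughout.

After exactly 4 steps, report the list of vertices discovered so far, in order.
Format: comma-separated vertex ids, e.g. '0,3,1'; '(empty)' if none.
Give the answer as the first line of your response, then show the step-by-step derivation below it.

4,0,5,6

step 1: discover 4; path=4; order=4
step 2: discover 0; path=4>0; order=4,0
step 3: discover 5; path=4>0>5; order=4,0,5
step 4: discover 6; path=4>6; order=4,0,5,6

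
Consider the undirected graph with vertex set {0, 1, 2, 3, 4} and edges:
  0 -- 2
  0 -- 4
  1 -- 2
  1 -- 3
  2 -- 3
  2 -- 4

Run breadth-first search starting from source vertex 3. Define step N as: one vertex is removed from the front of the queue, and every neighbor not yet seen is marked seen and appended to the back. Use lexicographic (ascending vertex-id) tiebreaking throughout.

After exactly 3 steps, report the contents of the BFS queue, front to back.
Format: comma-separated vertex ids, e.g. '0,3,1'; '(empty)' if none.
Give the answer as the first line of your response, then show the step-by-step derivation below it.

0,4

step 1: dequeue 3; queue=[1,2]; order=3
step 2: dequeue 1; queue=[2]; order=3,1
step 3: dequeue 2; queue=[0,4]; order=3,1,2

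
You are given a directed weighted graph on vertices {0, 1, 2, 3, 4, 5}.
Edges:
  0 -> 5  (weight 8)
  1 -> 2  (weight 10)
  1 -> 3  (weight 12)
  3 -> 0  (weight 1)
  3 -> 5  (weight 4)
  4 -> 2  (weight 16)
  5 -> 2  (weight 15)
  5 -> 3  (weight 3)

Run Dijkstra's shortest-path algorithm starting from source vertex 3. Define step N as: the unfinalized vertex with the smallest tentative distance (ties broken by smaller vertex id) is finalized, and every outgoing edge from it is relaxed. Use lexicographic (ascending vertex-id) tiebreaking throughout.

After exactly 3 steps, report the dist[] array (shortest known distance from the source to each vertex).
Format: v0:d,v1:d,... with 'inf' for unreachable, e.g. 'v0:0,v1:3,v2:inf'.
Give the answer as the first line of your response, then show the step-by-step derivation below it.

v0:1,v1:inf,v2:19,v3:0,v4:inf,v5:4

step 1: dist = v0:1,v1:inf,v2:inf,v3:0,v4:inf,v5:4
step 2: dist = v0:1,v1:inf,v2:inf,v3:0,v4:inf,v5:4
step 3: dist = v0:1,v1:inf,v2:19,v3:0,v4:inf,v5:4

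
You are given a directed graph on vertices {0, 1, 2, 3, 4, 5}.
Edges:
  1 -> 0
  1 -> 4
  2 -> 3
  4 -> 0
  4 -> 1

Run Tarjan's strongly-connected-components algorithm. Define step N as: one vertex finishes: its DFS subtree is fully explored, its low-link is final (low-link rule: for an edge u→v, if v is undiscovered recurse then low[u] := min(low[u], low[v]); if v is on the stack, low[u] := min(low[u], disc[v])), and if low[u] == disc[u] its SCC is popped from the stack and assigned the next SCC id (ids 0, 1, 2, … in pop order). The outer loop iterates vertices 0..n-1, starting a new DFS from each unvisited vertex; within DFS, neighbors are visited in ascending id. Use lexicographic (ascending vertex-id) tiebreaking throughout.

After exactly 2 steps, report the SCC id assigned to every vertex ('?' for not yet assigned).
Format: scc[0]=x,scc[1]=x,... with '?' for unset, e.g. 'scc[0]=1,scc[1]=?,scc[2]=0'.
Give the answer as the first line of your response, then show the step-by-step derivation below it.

scc[0]=0,scc[1]=?,scc[2]=?,scc[3]=?,scc[4]=?,scc[5]=?

step 1: low=(low[0]=0,low[1]=?,low[2]=?,low[3]=?,low[4]=?,low[5]=?); scc=(scc[0]=0,scc[1]=?,scc[2]=?,scc[3]=?,scc[4]=?,scc[5]=?)
step 2: low=(low[0]=0,low[1]=1,low[2]=?,low[3]=?,low[4]=1,low[5]=?); scc=(scc[0]=0,scc[1]=?,scc[2]=?,scc[3]=?,scc[4]=?,scc[5]=?)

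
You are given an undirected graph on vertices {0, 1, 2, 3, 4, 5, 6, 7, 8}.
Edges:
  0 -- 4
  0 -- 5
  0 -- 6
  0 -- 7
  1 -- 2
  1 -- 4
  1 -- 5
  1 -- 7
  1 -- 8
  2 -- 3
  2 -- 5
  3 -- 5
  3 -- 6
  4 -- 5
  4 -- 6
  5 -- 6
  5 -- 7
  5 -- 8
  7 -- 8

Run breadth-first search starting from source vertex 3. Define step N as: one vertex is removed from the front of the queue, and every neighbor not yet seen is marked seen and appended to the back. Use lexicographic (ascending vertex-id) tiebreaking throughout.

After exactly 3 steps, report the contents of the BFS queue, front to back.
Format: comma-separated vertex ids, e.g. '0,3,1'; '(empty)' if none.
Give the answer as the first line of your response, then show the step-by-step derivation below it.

6,1,0,4,7,8

step 1: dequeue 3; queue=[2,5,6]; order=3
step 2: dequeue 2; queue=[5,6,1]; order=3,2
step 3: dequeue 5; queue=[6,1,0,4,7,8]; order=3,2,5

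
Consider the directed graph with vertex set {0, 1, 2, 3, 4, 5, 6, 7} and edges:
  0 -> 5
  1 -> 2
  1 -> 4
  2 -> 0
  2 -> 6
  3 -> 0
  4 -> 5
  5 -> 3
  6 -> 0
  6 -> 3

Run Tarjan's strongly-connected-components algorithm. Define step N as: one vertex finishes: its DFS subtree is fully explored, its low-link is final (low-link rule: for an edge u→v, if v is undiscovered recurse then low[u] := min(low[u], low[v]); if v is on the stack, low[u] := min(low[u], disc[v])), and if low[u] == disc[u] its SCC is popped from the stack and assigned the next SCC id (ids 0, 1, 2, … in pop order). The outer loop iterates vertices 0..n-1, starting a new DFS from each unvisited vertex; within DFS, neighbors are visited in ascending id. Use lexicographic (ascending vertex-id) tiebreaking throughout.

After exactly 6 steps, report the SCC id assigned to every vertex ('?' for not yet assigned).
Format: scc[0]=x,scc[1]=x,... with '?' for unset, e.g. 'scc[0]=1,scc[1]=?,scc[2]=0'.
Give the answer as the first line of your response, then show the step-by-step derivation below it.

scc[0]=0,scc[1]=?,scc[2]=2,scc[3]=0,scc[4]=3,scc[5]=0,scc[6]=1,scc[7]=?

step 1: low=(low[0]=0,low[1]=?,low[2]=?,low[3]=0,low[4]=?,low[5]=1,low[6]=?,low[7]=?); scc=(scc[0]=?,scc[1]=?,scc[2]=?,scc[3]=?,scc[4]=?,scc[5]=?,scc[6]=?,scc[7]=?)
step 2: low=(low[0]=0,low[1]=?,low[2]=?,low[3]=0,low[4]=?,low[5]=0,low[6]=?,low[7]=?); scc=(scc[0]=?,scc[1]=?,scc[2]=?,scc[3]=?,scc[4]=?,scc[5]=?,scc[6]=?,scc[7]=?)
step 3: low=(low[0]=0,low[1]=?,low[2]=?,low[3]=0,low[4]=?,low[5]=0,low[6]=?,low[7]=?); scc=(scc[0]=0,scc[1]=?,scc[2]=?,scc[3]=0,scc[4]=?,scc[5]=0,scc[6]=?,scc[7]=?)
step 4: low=(low[0]=0,low[1]=3,low[2]=4,low[3]=0,low[4]=?,low[5]=0,low[6]=5,low[7]=?); scc=(scc[0]=0,scc[1]=?,scc[2]=?,scc[3]=0,scc[4]=?,scc[5]=0,scc[6]=1,scc[7]=?)
step 5: low=(low[0]=0,low[1]=3,low[2]=4,low[3]=0,low[4]=?,low[5]=0,low[6]=5,low[7]=?); scc=(scc[0]=0,scc[1]=?,scc[2]=2,scc[3]=0,scc[4]=?,scc[5]=0,scc[6]=1,scc[7]=?)
step 6: low=(low[0]=0,low[1]=3,low[2]=4,low[3]=0,low[4]=6,low[5]=0,low[6]=5,low[7]=?); scc=(scc[0]=0,scc[1]=?,scc[2]=2,scc[3]=0,scc[4]=3,scc[5]=0,scc[6]=1,scc[7]=?)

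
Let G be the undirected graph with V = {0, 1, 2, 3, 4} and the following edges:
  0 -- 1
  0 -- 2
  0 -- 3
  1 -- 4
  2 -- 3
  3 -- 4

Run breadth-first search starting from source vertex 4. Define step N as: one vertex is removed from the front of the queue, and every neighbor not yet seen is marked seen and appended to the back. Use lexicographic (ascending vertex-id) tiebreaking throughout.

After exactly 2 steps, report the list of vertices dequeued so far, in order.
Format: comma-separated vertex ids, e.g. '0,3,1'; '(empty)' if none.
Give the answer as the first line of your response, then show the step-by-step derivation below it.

4,1

step 1: dequeue 4; queue=[1,3]; order=4
step 2: dequeue 1; queue=[3,0]; order=4,1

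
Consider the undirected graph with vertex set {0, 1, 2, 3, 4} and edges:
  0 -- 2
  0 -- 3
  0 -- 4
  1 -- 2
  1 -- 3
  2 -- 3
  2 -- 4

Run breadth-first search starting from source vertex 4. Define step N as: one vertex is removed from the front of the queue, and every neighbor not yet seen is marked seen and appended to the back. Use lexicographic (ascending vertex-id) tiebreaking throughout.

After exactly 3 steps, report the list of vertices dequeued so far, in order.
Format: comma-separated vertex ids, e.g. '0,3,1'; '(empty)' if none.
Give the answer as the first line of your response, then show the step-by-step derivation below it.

4,0,2

step 1: dequeue 4; queue=[0,2]; order=4
step 2: dequeue 0; queue=[2,3]; order=4,0
step 3: dequeue 2; queue=[3,1]; order=4,0,2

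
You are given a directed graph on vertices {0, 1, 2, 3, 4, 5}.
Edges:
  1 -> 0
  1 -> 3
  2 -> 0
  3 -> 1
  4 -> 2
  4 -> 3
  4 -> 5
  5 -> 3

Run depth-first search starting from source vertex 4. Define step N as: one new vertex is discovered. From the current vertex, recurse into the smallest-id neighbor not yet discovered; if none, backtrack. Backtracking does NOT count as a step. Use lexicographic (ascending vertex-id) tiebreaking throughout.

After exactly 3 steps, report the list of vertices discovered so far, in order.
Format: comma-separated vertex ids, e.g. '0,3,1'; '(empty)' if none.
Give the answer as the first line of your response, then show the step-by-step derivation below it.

4,2,0

step 1: discover 4; path=4; order=4
step 2: discover 2; path=4>2; order=4,2
step 3: discover 0; path=4>2>0; order=4,2,0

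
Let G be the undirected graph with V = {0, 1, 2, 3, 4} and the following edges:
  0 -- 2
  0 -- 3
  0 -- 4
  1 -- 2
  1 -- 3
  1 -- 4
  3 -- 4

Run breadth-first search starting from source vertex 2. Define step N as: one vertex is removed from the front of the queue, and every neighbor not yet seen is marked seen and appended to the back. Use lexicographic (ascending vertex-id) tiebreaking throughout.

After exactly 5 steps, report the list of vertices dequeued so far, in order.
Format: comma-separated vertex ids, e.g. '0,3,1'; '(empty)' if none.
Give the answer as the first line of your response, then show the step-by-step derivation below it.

2,0,1,3,4

step 1: dequeue 2; queue=[0,1]; order=2
step 2: dequeue 0; queue=[1,3,4]; order=2,0
step 3: dequeue 1; queue=[3,4]; order=2,0,1
step 4: dequeue 3; queue=[4]; order=2,0,1,3
step 5: dequeue 4; queue=[(empty)]; order=2,0,1,3,4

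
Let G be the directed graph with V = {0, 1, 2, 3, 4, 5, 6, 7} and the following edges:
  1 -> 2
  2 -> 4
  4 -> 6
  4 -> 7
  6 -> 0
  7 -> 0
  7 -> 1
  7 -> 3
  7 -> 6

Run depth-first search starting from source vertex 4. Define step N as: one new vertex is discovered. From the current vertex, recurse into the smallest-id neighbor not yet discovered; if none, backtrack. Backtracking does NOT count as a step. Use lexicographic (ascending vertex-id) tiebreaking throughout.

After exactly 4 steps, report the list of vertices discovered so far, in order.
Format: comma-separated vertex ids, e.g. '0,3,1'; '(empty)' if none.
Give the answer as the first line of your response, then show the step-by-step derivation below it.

4,6,0,7

step 1: discover 4; path=4; order=4
step 2: discover 6; path=4>6; order=4,6
step 3: discover 0; path=4>6>0; order=4,6,0
step 4: discover 7; path=4>7; order=4,6,0,7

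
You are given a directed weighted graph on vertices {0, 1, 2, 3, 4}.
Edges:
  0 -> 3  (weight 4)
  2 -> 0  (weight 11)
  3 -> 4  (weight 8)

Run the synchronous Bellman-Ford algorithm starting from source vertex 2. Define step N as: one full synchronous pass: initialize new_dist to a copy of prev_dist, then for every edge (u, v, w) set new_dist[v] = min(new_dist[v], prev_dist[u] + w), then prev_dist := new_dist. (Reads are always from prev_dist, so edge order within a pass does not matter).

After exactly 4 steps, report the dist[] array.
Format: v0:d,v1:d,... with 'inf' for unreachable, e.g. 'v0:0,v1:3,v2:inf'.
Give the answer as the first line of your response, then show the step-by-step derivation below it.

v0:11,v1:inf,v2:0,v3:15,v4:23

step 1: dist = v0:11,v1:inf,v2:0,v3:inf,v4:inf
step 2: dist = v0:11,v1:inf,v2:0,v3:15,v4:inf
step 3: dist = v0:11,v1:inf,v2:0,v3:15,v4:23
step 4: dist = v0:11,v1:inf,v2:0,v3:15,v4:23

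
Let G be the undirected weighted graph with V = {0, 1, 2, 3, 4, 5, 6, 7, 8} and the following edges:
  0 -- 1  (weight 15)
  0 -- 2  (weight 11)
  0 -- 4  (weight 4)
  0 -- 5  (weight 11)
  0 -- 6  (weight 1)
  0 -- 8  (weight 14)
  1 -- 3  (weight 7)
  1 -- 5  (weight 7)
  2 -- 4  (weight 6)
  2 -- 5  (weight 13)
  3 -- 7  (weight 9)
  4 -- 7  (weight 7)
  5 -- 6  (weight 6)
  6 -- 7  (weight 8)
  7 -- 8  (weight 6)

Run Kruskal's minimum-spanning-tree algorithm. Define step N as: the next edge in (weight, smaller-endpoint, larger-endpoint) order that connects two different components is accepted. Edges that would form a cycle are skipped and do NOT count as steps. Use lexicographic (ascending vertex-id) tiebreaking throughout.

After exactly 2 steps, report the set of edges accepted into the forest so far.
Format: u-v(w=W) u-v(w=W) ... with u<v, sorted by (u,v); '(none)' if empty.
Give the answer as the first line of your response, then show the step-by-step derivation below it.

0-4(w=4) 0-6(w=1)

step 1: add edge 0-6 (w=1); MST = {0-6(w=1)}
step 2: add edge 0-4 (w=4); MST = {0-4(w=4) 0-6(w=1)}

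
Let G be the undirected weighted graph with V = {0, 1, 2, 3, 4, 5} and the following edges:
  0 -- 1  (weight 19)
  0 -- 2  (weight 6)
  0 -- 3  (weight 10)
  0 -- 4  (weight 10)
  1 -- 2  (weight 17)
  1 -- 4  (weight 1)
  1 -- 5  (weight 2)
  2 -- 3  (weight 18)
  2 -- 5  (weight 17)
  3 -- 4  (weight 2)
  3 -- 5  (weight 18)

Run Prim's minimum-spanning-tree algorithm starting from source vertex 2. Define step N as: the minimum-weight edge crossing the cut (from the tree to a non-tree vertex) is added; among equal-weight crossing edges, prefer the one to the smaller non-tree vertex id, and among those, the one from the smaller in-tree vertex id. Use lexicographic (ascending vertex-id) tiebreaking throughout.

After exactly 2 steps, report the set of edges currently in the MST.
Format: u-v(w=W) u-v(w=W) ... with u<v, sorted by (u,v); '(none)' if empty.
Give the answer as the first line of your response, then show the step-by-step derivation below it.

0-2(w=6) 0-3(w=10)

step 1: add edge 0-2 (w=6); MST = {0-2(w=6)}
step 2: add edge 0-3 (w=10); MST = {0-2(w=6) 0-3(w=10)}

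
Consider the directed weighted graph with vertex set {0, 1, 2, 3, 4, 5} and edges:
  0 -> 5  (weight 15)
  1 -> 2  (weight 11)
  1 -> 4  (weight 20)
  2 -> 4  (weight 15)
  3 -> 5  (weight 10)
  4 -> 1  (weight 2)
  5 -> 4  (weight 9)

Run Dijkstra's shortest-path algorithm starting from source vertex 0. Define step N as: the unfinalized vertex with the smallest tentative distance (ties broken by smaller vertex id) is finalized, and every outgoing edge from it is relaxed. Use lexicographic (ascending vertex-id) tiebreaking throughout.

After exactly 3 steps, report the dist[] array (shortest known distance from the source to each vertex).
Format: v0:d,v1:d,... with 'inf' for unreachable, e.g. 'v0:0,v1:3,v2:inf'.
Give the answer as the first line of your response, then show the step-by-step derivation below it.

v0:0,v1:26,v2:inf,v3:inf,v4:24,v5:15

step 1: dist = v0:0,v1:inf,v2:inf,v3:inf,v4:inf,v5:15
step 2: dist = v0:0,v1:inf,v2:inf,v3:inf,v4:24,v5:15
step 3: dist = v0:0,v1:26,v2:inf,v3:inf,v4:24,v5:15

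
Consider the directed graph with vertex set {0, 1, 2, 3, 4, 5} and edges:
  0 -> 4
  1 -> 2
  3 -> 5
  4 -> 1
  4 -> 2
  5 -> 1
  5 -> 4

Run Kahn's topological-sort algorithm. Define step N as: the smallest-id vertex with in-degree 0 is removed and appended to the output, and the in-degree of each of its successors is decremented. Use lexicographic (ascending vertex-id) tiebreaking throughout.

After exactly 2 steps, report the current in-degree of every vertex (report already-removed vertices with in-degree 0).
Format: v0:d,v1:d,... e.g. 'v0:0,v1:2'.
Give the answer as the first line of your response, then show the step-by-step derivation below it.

v0:0,v1:2,v2:2,v3:0,v4:1,v5:0

step 1: output 0; order=[0]; indeg=(0,2,2,0,1,1)
step 2: output 3; order=[0,3]; indeg=(0,2,2,0,1,0)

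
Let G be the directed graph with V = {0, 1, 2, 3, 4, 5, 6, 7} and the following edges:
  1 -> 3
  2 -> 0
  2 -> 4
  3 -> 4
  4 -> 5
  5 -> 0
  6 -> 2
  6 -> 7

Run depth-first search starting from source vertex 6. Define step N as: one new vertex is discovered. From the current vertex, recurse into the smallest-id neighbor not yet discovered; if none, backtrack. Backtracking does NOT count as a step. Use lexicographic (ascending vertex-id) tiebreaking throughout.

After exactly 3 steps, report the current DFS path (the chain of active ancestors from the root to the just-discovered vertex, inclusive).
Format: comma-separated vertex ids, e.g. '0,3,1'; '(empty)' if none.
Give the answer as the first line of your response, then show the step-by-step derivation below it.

6,2,0

step 1: discover 6; path=6; order=6
step 2: discover 2; path=6>2; order=6,2
step 3: discover 0; path=6>2>0; order=6,2,0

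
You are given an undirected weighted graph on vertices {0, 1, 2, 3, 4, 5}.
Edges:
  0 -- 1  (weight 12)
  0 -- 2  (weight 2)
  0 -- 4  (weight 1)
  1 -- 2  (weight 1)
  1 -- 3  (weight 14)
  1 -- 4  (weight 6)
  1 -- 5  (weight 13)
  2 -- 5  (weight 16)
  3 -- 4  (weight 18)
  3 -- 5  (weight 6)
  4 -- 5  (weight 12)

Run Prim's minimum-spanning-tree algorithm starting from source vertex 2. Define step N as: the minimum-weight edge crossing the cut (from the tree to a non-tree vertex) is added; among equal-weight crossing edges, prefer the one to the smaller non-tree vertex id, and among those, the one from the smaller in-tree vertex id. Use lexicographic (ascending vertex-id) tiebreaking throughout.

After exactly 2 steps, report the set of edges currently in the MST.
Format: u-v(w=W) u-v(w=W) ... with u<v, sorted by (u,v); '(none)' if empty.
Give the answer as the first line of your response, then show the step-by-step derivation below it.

0-2(w=2) 1-2(w=1)

step 1: add edge 1-2 (w=1); MST = {1-2(w=1)}
step 2: add edge 0-2 (w=2); MST = {0-2(w=2) 1-2(w=1)}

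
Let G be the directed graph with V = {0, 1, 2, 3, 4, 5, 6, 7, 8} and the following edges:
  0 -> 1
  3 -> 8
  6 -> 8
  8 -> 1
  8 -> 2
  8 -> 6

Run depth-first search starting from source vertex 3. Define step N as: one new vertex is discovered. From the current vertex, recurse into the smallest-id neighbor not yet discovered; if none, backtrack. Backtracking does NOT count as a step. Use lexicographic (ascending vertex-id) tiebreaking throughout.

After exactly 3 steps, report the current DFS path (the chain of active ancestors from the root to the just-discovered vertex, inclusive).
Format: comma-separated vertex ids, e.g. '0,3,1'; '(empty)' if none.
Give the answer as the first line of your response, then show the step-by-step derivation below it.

3,8,1

step 1: discover 3; path=3; order=3
step 2: discover 8; path=3>8; order=3,8
step 3: discover 1; path=3>8>1; order=3,8,1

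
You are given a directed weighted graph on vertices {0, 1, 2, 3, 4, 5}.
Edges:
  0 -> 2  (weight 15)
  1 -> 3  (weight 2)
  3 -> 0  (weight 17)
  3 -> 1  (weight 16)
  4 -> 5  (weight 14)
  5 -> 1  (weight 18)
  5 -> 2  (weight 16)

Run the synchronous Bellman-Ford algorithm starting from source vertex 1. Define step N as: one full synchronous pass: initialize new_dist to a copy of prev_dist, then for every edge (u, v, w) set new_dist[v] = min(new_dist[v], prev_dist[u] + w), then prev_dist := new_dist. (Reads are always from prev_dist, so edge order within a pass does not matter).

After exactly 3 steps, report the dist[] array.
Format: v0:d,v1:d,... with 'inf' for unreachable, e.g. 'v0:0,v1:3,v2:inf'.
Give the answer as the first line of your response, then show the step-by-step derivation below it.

v0:19,v1:0,v2:34,v3:2,v4:inf,v5:inf

step 1: dist = v0:inf,v1:0,v2:inf,v3:2,v4:inf,v5:inf
step 2: dist = v0:19,v1:0,v2:inf,v3:2,v4:inf,v5:inf
step 3: dist = v0:19,v1:0,v2:34,v3:2,v4:inf,v5:inf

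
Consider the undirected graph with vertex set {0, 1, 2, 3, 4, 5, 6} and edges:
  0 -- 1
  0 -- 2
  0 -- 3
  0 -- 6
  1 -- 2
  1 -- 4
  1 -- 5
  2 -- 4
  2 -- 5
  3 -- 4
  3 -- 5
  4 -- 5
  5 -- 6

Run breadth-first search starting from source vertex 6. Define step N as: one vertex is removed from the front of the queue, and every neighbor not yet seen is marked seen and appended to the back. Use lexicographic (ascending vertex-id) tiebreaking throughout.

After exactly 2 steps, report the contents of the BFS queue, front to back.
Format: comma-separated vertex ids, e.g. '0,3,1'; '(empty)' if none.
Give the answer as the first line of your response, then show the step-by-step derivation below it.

5,1,2,3

step 1: dequeue 6; queue=[0,5]; order=6
step 2: dequeue 0; queue=[5,1,2,3]; order=6,0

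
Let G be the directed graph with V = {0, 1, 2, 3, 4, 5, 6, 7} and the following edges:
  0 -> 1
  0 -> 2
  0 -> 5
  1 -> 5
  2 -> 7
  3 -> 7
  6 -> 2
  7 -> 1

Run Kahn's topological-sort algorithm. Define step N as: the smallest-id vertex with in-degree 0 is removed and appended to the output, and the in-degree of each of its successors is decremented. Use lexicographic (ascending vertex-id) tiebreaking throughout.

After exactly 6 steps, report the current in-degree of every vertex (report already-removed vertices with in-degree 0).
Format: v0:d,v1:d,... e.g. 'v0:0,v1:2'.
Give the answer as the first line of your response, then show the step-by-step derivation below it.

v0:0,v1:0,v2:0,v3:0,v4:0,v5:1,v6:0,v7:0

step 1: output 0; order=[0]; indeg=(0,1,1,0,0,1,0,2)
step 2: output 3; order=[0,3]; indeg=(0,1,1,0,0,1,0,1)
step 3: output 4; order=[0,3,4]; indeg=(0,1,1,0,0,1,0,1)
step 4: output 6; order=[0,3,4,6]; indeg=(0,1,0,0,0,1,0,1)
step 5: output 2; order=[0,3,4,6,2]; indeg=(0,1,0,0,0,1,0,0)
step 6: output 7; order=[0,3,4,6,2,7]; indeg=(0,0,0,0,0,1,0,0)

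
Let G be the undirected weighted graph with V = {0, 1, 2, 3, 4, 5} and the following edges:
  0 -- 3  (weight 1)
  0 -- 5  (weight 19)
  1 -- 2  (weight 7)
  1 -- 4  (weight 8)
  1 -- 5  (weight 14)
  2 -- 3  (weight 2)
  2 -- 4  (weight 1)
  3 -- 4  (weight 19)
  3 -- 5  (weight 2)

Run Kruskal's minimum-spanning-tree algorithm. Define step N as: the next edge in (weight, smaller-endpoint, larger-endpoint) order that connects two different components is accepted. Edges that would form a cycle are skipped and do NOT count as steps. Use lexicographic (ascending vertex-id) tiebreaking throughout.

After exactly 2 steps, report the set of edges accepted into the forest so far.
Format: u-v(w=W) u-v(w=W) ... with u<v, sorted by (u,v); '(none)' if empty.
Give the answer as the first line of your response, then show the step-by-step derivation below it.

0-3(w=1) 2-4(w=1)

step 1: add edge 0-3 (w=1); MST = {0-3(w=1)}
step 2: add edge 2-4 (w=1); MST = {0-3(w=1) 2-4(w=1)}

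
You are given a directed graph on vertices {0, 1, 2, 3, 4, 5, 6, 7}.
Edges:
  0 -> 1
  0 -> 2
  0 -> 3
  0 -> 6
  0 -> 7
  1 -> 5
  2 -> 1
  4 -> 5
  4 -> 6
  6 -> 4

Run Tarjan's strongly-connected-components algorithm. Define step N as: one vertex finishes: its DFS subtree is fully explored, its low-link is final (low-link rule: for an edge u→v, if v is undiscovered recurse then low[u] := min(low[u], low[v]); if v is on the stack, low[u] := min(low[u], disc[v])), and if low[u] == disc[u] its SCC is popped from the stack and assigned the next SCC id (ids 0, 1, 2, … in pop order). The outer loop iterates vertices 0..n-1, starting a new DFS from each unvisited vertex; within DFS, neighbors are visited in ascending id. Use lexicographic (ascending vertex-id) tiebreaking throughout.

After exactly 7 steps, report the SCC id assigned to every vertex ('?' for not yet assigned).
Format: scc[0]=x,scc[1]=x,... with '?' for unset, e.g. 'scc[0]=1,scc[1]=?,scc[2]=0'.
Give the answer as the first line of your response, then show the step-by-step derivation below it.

scc[0]=?,scc[1]=1,scc[2]=2,scc[3]=3,scc[4]=4,scc[5]=0,scc[6]=4,scc[7]=5

step 1: low=(low[0]=0,low[1]=1,low[2]=?,low[3]=?,low[4]=?,low[5]=2,low[6]=?,low[7]=?); scc=(scc[0]=?,scc[1]=?,scc[2]=?,scc[3]=?,scc[4]=?,scc[5]=0,scc[6]=?,scc[7]=?)
step 2: low=(low[0]=0,low[1]=1,low[2]=?,low[3]=?,low[4]=?,low[5]=2,low[6]=?,low[7]=?); scc=(scc[0]=?,scc[1]=1,scc[2]=?,scc[3]=?,scc[4]=?,scc[5]=0,scc[6]=?,scc[7]=?)
step 3: low=(low[0]=0,low[1]=1,low[2]=3,low[3]=?,low[4]=?,low[5]=2,low[6]=?,low[7]=?); scc=(scc[0]=?,scc[1]=1,scc[2]=2,scc[3]=?,scc[4]=?,scc[5]=0,scc[6]=?,scc[7]=?)
step 4: low=(low[0]=0,low[1]=1,low[2]=3,low[3]=4,low[4]=?,low[5]=2,low[6]=?,low[7]=?); scc=(scc[0]=?,scc[1]=1,scc[2]=2,scc[3]=3,scc[4]=?,scc[5]=0,scc[6]=?,scc[7]=?)
step 5: low=(low[0]=0,low[1]=1,low[2]=3,low[3]=4,low[4]=5,low[5]=2,low[6]=5,low[7]=?); scc=(scc[0]=?,scc[1]=1,scc[2]=2,scc[3]=3,scc[4]=?,scc[5]=0,scc[6]=?,scc[7]=?)
step 6: low=(low[0]=0,low[1]=1,low[2]=3,low[3]=4,low[4]=5,low[5]=2,low[6]=5,low[7]=?); scc=(scc[0]=?,scc[1]=1,scc[2]=2,scc[3]=3,scc[4]=4,scc[5]=0,scc[6]=4,scc[7]=?)
step 7: low=(low[0]=0,low[1]=1,low[2]=3,low[3]=4,low[4]=5,low[5]=2,low[6]=5,low[7]=7); scc=(scc[0]=?,scc[1]=1,scc[2]=2,scc[3]=3,scc[4]=4,scc[5]=0,scc[6]=4,scc[7]=5)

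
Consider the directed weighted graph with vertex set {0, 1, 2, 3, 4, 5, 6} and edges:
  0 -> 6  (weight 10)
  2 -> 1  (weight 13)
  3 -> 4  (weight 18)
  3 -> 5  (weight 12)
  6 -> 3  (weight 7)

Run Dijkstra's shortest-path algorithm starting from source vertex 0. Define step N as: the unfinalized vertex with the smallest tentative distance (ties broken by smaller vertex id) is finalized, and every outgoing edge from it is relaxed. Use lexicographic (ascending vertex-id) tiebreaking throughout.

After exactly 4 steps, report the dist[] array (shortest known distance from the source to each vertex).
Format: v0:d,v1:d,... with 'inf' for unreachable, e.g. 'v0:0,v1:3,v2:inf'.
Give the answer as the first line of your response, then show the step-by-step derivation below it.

v0:0,v1:inf,v2:inf,v3:17,v4:35,v5:29,v6:10

step 1: dist = v0:0,v1:inf,v2:inf,v3:inf,v4:inf,v5:inf,v6:10
step 2: dist = v0:0,v1:inf,v2:inf,v3:17,v4:inf,v5:inf,v6:10
step 3: dist = v0:0,v1:inf,v2:inf,v3:17,v4:35,v5:29,v6:10
step 4: dist = v0:0,v1:inf,v2:inf,v3:17,v4:35,v5:29,v6:10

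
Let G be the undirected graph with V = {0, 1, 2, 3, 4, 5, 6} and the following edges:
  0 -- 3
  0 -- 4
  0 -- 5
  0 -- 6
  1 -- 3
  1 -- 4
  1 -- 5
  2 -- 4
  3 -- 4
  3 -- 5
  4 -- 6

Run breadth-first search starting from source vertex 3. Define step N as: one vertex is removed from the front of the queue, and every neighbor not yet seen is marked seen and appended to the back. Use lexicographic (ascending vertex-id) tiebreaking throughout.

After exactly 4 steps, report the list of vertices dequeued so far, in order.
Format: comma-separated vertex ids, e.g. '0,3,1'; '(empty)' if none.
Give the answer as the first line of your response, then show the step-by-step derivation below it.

3,0,1,4

step 1: dequeue 3; queue=[0,1,4,5]; order=3
step 2: dequeue 0; queue=[1,4,5,6]; order=3,0
step 3: dequeue 1; queue=[4,5,6]; order=3,0,1
step 4: dequeue 4; queue=[5,6,2]; order=3,0,1,4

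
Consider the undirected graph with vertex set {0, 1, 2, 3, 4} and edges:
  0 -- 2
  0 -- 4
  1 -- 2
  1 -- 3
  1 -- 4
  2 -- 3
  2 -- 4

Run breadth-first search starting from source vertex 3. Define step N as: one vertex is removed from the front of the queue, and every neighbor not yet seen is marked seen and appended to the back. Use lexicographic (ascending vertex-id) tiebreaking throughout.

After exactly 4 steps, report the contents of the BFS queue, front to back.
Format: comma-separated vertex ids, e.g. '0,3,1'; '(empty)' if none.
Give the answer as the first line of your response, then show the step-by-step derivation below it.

0

step 1: dequeue 3; queue=[1,2]; order=3
step 2: dequeue 1; queue=[2,4]; order=3,1
step 3: dequeue 2; queue=[4,0]; order=3,1,2
step 4: dequeue 4; queue=[0]; order=3,1,2,4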